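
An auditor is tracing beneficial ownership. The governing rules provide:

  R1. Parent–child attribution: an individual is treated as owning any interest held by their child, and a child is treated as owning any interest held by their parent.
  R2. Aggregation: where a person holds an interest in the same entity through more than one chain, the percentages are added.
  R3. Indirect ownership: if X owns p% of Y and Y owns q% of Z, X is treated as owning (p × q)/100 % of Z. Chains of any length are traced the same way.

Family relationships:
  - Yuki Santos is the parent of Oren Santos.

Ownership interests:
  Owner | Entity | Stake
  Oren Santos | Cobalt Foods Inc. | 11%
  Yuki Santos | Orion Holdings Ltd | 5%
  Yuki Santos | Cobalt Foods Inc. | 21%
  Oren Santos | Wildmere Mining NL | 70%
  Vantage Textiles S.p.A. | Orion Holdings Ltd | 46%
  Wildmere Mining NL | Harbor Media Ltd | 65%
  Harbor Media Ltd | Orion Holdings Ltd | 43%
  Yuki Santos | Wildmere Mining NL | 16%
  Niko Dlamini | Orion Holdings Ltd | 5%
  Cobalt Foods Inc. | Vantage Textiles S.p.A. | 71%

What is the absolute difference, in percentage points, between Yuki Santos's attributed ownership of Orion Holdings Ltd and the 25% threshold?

By parent–child attribution (R1), Yuki Santos is treated as also owning Oren Santos's interest in Cobalt Foods Inc, giving 21% + 11% = 32%.
By parent–child attribution (R1), Yuki Santos is treated as also owning Oren Santos's interest in Wildmere Mining NL, giving 16% + 70% = 86%.
Chain via Cobalt Foods Inc. → Vantage Textiles S.p.A. (R3): 32% × 71% × 46% = 10.4512% of Orion Holdings Ltd.
Chain via Wildmere Mining NL → Harbor Media Ltd (R3): 86% × 65% × 43% = 24.037% of Orion Holdings Ltd.
Direct interest in Orion Holdings Ltd: 5%.
Aggregating (R2): 10.4512% + 24.037% + 5% = 39.4882%.
39.4882% exceeds the 25% threshold by 14.4882 percentage points.

14.4882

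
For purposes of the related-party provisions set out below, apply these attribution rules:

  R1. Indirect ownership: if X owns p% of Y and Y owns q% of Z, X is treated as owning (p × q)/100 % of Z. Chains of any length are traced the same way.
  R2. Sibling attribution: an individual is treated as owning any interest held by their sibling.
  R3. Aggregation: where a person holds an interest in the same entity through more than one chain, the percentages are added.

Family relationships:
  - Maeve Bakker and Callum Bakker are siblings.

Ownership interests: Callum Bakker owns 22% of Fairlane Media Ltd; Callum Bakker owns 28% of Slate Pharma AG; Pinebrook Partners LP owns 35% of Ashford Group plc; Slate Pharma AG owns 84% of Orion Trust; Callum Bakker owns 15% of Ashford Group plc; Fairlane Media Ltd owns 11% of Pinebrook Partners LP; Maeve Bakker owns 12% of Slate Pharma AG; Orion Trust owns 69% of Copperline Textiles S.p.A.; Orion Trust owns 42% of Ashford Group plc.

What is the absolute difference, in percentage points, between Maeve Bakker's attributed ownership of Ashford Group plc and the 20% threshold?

By sibling attribution (R2), Maeve Bakker is treated as also owning Callum Bakker's interest in Slate Pharma AG, giving 12% + 28% = 40%.
By sibling attribution (R2), Maeve Bakker is treated as owning Callum Bakker's 22% interest in Fairlane Media Ltd.
By sibling attribution (R2), Maeve Bakker is treated as owning Callum Bakker's 15% interest in Ashford Group plc.
Chain via Slate Pharma AG → Orion Trust (R1): 40% × 84% × 42% = 14.112% of Ashford Group plc.
Chain via Fairlane Media Ltd → Pinebrook Partners LP (R1): 22% × 11% × 35% = 0.847% of Ashford Group plc.
Direct interest in Ashford Group plc: 15%.
Aggregating (R3): 14.112% + 0.847% + 15% = 29.959%.
29.959% exceeds the 20% threshold by 9.959 percentage points.

9.959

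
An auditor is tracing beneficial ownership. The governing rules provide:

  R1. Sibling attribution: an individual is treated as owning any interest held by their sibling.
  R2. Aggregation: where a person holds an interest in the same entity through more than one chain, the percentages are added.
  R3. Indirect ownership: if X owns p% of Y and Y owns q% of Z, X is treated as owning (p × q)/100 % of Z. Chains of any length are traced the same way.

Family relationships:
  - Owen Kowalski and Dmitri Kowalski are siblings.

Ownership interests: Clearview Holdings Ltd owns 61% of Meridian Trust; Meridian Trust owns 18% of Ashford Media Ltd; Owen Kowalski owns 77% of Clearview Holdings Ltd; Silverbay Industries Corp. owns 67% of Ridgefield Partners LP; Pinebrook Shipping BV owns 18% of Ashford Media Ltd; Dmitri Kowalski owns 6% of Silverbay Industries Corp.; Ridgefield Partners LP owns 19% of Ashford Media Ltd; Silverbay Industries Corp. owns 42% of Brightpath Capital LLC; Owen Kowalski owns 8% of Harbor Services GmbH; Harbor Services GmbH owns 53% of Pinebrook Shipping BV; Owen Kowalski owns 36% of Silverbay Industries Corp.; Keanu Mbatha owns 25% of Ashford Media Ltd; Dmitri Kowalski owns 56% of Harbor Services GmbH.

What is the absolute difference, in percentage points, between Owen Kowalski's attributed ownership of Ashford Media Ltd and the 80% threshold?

60.0932

By sibling attribution (R1), Owen Kowalski is treated as also owning Dmitri Kowalski's interest in Harbor Services GmbH, giving 8% + 56% = 64%.
By sibling attribution (R1), Owen Kowalski is treated as also owning Dmitri Kowalski's interest in Silverbay Industries Corp, giving 36% + 6% = 42%.
Chain via Harbor Services GmbH → Pinebrook Shipping BV (R3): 64% × 53% × 18% = 6.1056% of Ashford Media Ltd.
Chain via Silverbay Industries Corp. → Ridgefield Partners LP (R3): 42% × 67% × 19% = 5.3466% of Ashford Media Ltd.
Chain via Clearview Holdings Ltd → Meridian Trust (R3): 77% × 61% × 18% = 8.4546% of Ashford Media Ltd.
Aggregating (R2): 6.1056% + 5.3466% + 8.4546% = 19.9068%.
19.9068% falls short of the 80% threshold by 60.0932 percentage points.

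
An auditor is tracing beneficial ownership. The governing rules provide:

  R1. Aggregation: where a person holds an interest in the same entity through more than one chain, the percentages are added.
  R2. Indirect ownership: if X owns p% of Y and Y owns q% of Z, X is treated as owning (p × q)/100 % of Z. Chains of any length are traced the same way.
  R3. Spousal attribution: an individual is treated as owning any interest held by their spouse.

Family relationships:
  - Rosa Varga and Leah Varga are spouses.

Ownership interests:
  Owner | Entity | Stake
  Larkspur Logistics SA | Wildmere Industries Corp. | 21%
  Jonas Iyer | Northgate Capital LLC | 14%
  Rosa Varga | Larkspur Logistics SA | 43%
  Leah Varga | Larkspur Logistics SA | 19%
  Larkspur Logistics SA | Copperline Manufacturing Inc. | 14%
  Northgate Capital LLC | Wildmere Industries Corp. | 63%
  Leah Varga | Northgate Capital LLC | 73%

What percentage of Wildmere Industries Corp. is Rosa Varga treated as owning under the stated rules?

59.01%

By spousal attribution (R3), Rosa Varga is treated as also owning Leah Varga's interest in Larkspur Logistics SA, giving 43% + 19% = 62%.
By spousal attribution (R3), Rosa Varga is treated as owning Leah Varga's 73% interest in Northgate Capital LLC.
Chain via Larkspur Logistics SA (R2): 62% × 21% = 13.02% of Wildmere Industries Corp.
Chain via Northgate Capital LLC (R2): 73% × 63% = 45.99% of Wildmere Industries Corp.
Aggregating (R1): 13.02% + 45.99% = 59.01%.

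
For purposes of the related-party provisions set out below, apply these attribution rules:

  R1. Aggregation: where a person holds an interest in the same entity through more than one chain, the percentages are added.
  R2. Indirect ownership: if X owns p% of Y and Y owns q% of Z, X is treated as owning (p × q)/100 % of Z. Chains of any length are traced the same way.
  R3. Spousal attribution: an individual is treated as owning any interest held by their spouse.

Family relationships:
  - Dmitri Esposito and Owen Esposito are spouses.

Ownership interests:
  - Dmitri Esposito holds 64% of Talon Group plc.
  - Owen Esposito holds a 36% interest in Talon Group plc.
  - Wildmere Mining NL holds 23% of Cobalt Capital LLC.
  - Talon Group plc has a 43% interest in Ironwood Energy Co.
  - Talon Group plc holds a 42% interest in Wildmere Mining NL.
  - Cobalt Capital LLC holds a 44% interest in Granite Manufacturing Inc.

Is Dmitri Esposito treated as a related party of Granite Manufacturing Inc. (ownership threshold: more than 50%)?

No

By spousal attribution (R3), Dmitri Esposito is treated as also owning Owen Esposito's interest in Talon Group plc, giving 64% + 36% = 100%.
Chain via Talon Group plc → Wildmere Mining NL → Cobalt Capital LLC (R2): 100% × 42% × 23% × 44% = 4.2504% of Granite Manufacturing Inc.
4.2504% does not exceed the 50% threshold, so Dmitri is not a related party to Granite Manufacturing Inc.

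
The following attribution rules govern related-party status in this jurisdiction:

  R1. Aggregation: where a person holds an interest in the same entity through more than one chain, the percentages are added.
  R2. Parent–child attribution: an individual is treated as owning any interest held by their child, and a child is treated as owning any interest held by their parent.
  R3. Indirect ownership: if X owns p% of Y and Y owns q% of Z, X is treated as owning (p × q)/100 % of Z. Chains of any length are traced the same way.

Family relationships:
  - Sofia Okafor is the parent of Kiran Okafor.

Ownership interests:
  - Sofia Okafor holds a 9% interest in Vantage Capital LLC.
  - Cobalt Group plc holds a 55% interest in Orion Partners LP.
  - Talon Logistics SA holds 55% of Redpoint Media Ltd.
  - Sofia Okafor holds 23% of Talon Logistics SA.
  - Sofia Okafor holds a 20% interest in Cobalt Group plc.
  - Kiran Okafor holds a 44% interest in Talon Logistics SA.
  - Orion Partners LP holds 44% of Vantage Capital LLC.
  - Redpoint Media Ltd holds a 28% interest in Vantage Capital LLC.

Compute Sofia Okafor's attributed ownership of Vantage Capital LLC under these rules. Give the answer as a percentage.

24.158%

By parent–child attribution (R2), Sofia Okafor is treated as also owning Kiran Okafor's interest in Talon Logistics SA, giving 23% + 44% = 67%.
Chain via Cobalt Group plc → Orion Partners LP (R3): 20% × 55% × 44% = 4.84% of Vantage Capital LLC.
Chain via Talon Logistics SA → Redpoint Media Ltd (R3): 67% × 55% × 28% = 10.318% of Vantage Capital LLC.
Direct interest in Vantage Capital LLC: 9%.
Aggregating (R1): 4.84% + 10.318% + 9% = 24.158%.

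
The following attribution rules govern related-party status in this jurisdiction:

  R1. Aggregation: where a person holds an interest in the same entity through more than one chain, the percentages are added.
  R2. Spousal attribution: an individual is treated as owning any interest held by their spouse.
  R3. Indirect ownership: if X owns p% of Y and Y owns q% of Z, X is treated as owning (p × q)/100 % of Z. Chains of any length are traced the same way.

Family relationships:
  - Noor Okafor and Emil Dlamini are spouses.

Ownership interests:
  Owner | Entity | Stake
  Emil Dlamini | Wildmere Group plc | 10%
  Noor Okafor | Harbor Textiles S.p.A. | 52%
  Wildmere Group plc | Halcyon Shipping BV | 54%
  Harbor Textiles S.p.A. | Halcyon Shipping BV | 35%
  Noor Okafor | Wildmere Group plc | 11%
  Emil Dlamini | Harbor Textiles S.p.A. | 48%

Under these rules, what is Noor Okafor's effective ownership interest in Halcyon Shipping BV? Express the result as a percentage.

46.34%

By spousal attribution (R2), Noor Okafor is treated as also owning Emil Dlamini's interest in Wildmere Group plc, giving 11% + 10% = 21%.
By spousal attribution (R2), Noor Okafor is treated as also owning Emil Dlamini's interest in Harbor Textiles S.p.A, giving 52% + 48% = 100%.
Chain via Wildmere Group plc (R3): 21% × 54% = 11.34% of Halcyon Shipping BV.
Chain via Harbor Textiles S.p.A. (R3): 100% × 35% = 35% of Halcyon Shipping BV.
Aggregating (R1): 11.34% + 35% = 46.34%.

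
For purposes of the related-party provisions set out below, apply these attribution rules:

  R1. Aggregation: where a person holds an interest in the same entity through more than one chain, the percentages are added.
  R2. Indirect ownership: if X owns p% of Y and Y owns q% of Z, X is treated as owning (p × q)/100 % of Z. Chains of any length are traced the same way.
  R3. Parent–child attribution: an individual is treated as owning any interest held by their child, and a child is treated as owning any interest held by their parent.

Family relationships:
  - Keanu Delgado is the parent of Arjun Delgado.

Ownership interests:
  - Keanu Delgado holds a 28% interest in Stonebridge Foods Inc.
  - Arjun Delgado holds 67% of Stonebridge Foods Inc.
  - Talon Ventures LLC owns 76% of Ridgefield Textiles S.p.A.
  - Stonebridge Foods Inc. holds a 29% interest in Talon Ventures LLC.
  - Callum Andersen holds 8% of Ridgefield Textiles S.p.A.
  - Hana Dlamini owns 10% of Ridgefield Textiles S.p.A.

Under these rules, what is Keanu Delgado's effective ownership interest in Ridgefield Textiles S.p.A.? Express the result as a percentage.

By parent–child attribution (R3), Keanu Delgado is treated as also owning Arjun Delgado's interest in Stonebridge Foods Inc, giving 28% + 67% = 95%.
Chain via Stonebridge Foods Inc. → Talon Ventures LLC (R2): 95% × 29% × 76% = 20.938% of Ridgefield Textiles S.p.A.

20.938%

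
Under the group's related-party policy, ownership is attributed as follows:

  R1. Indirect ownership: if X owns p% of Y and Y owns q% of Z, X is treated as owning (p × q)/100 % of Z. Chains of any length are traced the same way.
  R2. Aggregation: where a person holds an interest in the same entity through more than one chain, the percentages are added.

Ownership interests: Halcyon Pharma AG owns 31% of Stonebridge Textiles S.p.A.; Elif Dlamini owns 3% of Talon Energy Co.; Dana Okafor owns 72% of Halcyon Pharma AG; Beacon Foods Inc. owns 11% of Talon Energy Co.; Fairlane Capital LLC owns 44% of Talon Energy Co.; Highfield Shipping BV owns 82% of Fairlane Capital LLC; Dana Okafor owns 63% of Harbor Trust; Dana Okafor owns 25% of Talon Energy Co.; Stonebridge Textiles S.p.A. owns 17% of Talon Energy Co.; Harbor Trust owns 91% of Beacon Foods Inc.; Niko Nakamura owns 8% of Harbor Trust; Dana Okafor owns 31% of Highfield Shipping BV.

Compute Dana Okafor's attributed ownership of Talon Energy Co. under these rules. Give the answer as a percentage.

Chain via Highfield Shipping BV → Fairlane Capital LLC (R1): 31% × 82% × 44% = 11.1848% of Talon Energy Co.
Chain via Halcyon Pharma AG → Stonebridge Textiles S.p.A. (R1): 72% × 31% × 17% = 3.7944% of Talon Energy Co.
Chain via Harbor Trust → Beacon Foods Inc. (R1): 63% × 91% × 11% = 6.3063% of Talon Energy Co.
Direct interest in Talon Energy Co: 25%.
Aggregating (R2): 11.1848% + 3.7944% + 6.3063% + 25% = 46.2855%.

46.2855%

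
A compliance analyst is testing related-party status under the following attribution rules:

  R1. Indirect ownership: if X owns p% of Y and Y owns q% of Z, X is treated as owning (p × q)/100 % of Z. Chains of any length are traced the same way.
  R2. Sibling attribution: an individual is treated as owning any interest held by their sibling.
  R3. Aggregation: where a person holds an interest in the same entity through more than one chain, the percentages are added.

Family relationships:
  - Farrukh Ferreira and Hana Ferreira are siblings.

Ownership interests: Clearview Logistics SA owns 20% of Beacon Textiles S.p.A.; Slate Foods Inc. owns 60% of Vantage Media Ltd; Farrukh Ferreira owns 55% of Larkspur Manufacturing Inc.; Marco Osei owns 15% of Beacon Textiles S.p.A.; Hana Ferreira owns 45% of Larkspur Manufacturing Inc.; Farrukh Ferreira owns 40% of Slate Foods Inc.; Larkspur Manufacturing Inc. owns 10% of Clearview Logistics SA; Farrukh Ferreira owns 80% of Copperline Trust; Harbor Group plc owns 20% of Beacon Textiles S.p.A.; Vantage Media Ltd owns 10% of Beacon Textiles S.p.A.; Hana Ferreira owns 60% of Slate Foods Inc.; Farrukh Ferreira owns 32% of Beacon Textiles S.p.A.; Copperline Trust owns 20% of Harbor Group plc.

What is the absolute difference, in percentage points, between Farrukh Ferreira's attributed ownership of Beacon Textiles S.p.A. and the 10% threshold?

33.2

By sibling attribution (R2), Farrukh Ferreira is treated as also owning Hana Ferreira's interest in Larkspur Manufacturing Inc, giving 55% + 45% = 100%.
By sibling attribution (R2), Farrukh Ferreira is treated as also owning Hana Ferreira's interest in Slate Foods Inc, giving 40% + 60% = 100%.
Chain via Larkspur Manufacturing Inc. → Clearview Logistics SA (R1): 100% × 10% × 20% = 2% of Beacon Textiles S.p.A.
Chain via Slate Foods Inc. → Vantage Media Ltd (R1): 100% × 60% × 10% = 6% of Beacon Textiles S.p.A.
Chain via Copperline Trust → Harbor Group plc (R1): 80% × 20% × 20% = 3.2% of Beacon Textiles S.p.A.
Direct interest in Beacon Textiles S.p.A: 32%.
Aggregating (R3): 2% + 6% + 3.2% + 32% = 43.2%.
43.2% exceeds the 10% threshold by 33.2 percentage points.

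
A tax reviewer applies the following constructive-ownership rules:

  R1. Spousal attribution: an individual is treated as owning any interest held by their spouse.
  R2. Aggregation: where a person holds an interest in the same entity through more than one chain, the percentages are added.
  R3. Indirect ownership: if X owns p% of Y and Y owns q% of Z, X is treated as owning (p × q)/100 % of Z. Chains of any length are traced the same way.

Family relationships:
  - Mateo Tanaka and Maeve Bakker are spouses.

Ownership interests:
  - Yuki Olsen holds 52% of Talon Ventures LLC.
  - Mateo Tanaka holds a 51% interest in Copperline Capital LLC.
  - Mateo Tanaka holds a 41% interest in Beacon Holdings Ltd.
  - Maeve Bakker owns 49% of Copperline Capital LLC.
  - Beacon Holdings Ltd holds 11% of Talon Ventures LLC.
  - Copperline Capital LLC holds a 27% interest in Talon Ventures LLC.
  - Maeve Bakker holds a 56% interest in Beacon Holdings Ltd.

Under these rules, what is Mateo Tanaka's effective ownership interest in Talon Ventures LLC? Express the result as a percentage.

By spousal attribution (R1), Mateo Tanaka is treated as also owning Maeve Bakker's interest in Beacon Holdings Ltd, giving 41% + 56% = 97%.
By spousal attribution (R1), Mateo Tanaka is treated as also owning Maeve Bakker's interest in Copperline Capital LLC, giving 51% + 49% = 100%.
Chain via Beacon Holdings Ltd (R3): 97% × 11% = 10.67% of Talon Ventures LLC.
Chain via Copperline Capital LLC (R3): 100% × 27% = 27% of Talon Ventures LLC.
Aggregating (R2): 10.67% + 27% = 37.67%.

37.67%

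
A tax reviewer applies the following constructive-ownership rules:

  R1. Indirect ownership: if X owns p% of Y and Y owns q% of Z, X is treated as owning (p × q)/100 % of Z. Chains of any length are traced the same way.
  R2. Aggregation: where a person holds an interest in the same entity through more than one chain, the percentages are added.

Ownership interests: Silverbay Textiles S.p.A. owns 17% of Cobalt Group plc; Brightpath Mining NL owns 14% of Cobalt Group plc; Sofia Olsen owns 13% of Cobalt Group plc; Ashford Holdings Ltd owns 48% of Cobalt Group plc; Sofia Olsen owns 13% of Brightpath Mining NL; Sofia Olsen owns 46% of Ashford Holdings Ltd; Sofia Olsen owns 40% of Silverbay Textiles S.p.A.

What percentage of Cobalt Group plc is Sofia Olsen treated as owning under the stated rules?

43.7%

Chain via Silverbay Textiles S.p.A. (R1): 40% × 17% = 6.8% of Cobalt Group plc.
Chain via Brightpath Mining NL (R1): 13% × 14% = 1.82% of Cobalt Group plc.
Chain via Ashford Holdings Ltd (R1): 46% × 48% = 22.08% of Cobalt Group plc.
Direct interest in Cobalt Group plc: 13%.
Aggregating (R2): 6.8% + 1.82% + 22.08% + 13% = 43.7%.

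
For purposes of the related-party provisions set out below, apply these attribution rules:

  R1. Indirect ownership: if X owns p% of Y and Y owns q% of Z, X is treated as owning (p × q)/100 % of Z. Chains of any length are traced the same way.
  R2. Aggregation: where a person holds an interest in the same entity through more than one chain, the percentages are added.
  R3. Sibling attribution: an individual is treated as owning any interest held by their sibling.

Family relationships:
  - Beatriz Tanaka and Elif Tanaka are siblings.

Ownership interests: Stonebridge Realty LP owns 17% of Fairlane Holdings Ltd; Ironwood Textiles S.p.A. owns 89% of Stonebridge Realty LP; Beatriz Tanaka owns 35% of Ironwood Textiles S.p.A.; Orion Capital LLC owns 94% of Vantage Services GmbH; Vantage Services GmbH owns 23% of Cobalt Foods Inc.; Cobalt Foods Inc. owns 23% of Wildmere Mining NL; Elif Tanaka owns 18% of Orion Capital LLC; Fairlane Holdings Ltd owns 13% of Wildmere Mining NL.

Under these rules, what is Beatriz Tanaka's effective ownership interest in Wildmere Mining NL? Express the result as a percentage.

By sibling attribution (R3), Beatriz Tanaka is treated as owning Elif Tanaka's 18% interest in Orion Capital LLC.
Chain via Ironwood Textiles S.p.A. → Stonebridge Realty LP → Fairlane Holdings Ltd (R1): 35% × 89% × 17% × 13% = 0.688415% of Wildmere Mining NL.
Chain via Orion Capital LLC → Vantage Services GmbH → Cobalt Foods Inc. (R1): 18% × 94% × 23% × 23% = 0.895068% of Wildmere Mining NL.
Aggregating (R2): 0.688415% + 0.895068% = 1.583483%.

1.583483%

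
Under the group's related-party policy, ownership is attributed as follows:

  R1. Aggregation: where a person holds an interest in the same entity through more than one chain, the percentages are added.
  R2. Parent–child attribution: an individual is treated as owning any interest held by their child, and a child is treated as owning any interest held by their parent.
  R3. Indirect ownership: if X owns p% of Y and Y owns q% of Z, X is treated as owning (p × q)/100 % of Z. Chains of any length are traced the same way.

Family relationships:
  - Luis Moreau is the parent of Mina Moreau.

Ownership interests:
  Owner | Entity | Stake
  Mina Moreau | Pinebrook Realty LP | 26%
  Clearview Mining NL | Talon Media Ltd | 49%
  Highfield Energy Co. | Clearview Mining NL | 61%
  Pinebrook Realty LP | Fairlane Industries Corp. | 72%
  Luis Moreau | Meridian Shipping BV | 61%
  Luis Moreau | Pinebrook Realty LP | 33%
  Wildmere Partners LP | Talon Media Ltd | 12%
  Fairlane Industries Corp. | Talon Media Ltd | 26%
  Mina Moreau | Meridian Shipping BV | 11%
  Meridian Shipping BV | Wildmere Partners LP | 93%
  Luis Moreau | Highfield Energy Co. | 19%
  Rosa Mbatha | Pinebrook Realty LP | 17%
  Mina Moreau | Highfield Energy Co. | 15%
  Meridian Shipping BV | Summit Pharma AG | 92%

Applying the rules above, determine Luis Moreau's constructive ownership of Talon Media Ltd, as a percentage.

By parent–child attribution (R2), Luis Moreau is treated as also owning Mina Moreau's interest in Pinebrook Realty LP, giving 33% + 26% = 59%.
By parent–child attribution (R2), Luis Moreau is treated as also owning Mina Moreau's interest in Highfield Energy Co, giving 19% + 15% = 34%.
By parent–child attribution (R2), Luis Moreau is treated as also owning Mina Moreau's interest in Meridian Shipping BV, giving 61% + 11% = 72%.
Chain via Pinebrook Realty LP → Fairlane Industries Corp. (R3): 59% × 72% × 26% = 11.0448% of Talon Media Ltd.
Chain via Highfield Energy Co. → Clearview Mining NL (R3): 34% × 61% × 49% = 10.1626% of Talon Media Ltd.
Chain via Meridian Shipping BV → Wildmere Partners LP (R3): 72% × 93% × 12% = 8.0352% of Talon Media Ltd.
Aggregating (R1): 11.0448% + 10.1626% + 8.0352% = 29.2426%.

29.2426%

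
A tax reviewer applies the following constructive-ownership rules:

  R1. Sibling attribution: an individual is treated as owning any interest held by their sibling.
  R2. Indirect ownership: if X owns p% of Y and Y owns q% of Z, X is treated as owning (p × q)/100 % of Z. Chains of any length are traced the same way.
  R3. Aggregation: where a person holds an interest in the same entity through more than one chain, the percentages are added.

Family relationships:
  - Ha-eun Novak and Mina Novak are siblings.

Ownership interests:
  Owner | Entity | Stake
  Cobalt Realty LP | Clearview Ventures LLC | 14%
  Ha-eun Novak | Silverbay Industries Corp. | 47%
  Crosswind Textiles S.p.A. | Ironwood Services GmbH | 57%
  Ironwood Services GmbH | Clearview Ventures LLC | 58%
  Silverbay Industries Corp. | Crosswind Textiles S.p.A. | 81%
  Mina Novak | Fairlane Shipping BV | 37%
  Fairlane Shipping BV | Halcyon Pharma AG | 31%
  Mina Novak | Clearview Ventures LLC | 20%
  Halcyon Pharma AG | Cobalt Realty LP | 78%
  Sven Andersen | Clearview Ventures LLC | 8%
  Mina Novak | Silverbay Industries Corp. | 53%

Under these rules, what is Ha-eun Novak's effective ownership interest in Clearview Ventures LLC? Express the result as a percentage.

48.031124%

By sibling attribution (R1), Ha-eun Novak is treated as also owning Mina Novak's interest in Silverbay Industries Corp, giving 47% + 53% = 100%.
By sibling attribution (R1), Ha-eun Novak is treated as owning Mina Novak's 37% interest in Fairlane Shipping BV.
By sibling attribution (R1), Ha-eun Novak is treated as owning Mina Novak's 20% interest in Clearview Ventures LLC.
Chain via Silverbay Industries Corp. → Crosswind Textiles S.p.A. → Ironwood Services GmbH (R2): 100% × 81% × 57% × 58% = 26.7786% of Clearview Ventures LLC.
Chain via Fairlane Shipping BV → Halcyon Pharma AG → Cobalt Realty LP (R2): 37% × 31% × 78% × 14% = 1.252524% of Clearview Ventures LLC.
Direct interest in Clearview Ventures LLC: 20%.
Aggregating (R3): 26.7786% + 1.252524% + 20% = 48.031124%.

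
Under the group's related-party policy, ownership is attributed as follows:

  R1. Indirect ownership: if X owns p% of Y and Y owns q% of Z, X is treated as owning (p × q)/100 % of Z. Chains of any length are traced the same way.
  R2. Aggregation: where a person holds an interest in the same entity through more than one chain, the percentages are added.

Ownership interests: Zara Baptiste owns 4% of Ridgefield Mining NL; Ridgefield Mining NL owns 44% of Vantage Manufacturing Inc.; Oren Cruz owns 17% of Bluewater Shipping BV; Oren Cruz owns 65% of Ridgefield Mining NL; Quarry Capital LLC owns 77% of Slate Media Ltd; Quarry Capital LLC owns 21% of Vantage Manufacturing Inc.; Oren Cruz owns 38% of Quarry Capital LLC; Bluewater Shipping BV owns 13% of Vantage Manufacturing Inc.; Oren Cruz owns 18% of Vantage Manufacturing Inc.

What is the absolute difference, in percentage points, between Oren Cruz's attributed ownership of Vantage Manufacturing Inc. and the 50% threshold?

Chain via Ridgefield Mining NL (R1): 65% × 44% = 28.6% of Vantage Manufacturing Inc.
Chain via Quarry Capital LLC (R1): 38% × 21% = 7.98% of Vantage Manufacturing Inc.
Chain via Bluewater Shipping BV (R1): 17% × 13% = 2.21% of Vantage Manufacturing Inc.
Direct interest in Vantage Manufacturing Inc: 18%.
Aggregating (R2): 28.6% + 7.98% + 2.21% + 18% = 56.79%.
56.79% exceeds the 50% threshold by 6.79 percentage points.

6.79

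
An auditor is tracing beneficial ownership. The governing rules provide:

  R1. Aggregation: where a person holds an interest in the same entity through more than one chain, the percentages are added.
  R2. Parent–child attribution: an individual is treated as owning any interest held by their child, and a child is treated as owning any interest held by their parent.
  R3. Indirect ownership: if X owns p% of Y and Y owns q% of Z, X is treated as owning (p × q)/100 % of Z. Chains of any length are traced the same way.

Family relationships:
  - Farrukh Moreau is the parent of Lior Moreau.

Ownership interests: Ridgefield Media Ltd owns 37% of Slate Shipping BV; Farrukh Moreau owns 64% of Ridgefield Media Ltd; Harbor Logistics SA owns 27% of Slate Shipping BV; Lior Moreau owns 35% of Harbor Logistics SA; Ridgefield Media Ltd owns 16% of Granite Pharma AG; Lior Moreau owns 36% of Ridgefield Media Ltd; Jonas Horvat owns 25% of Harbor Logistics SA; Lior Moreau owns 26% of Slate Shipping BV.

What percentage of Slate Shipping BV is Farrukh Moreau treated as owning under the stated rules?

72.45%

By parent–child attribution (R2), Farrukh Moreau is treated as also owning Lior Moreau's interest in Ridgefield Media Ltd, giving 64% + 36% = 100%.
By parent–child attribution (R2), Farrukh Moreau is treated as owning Lior Moreau's 35% interest in Harbor Logistics SA.
By parent–child attribution (R2), Farrukh Moreau is treated as owning Lior Moreau's 26% interest in Slate Shipping BV.
Chain via Ridgefield Media Ltd (R3): 100% × 37% = 37% of Slate Shipping BV.
Chain via Harbor Logistics SA (R3): 35% × 27% = 9.45% of Slate Shipping BV.
Direct interest in Slate Shipping BV: 26%.
Aggregating (R1): 37% + 9.45% + 26% = 72.45%.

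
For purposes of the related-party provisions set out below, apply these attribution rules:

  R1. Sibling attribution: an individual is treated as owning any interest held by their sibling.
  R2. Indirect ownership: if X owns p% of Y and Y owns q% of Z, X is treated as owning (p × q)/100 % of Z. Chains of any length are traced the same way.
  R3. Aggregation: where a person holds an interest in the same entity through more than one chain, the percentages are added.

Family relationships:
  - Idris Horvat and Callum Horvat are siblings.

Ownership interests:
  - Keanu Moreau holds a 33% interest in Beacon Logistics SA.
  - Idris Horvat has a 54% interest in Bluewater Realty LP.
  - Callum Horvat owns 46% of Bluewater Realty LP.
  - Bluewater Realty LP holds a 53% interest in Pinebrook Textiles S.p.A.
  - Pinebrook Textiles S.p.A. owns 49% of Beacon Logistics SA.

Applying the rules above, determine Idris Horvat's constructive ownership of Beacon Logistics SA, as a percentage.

By sibling attribution (R1), Idris Horvat is treated as also owning Callum Horvat's interest in Bluewater Realty LP, giving 54% + 46% = 100%.
Chain via Bluewater Realty LP → Pinebrook Textiles S.p.A. (R2): 100% × 53% × 49% = 25.97% of Beacon Logistics SA.

25.97%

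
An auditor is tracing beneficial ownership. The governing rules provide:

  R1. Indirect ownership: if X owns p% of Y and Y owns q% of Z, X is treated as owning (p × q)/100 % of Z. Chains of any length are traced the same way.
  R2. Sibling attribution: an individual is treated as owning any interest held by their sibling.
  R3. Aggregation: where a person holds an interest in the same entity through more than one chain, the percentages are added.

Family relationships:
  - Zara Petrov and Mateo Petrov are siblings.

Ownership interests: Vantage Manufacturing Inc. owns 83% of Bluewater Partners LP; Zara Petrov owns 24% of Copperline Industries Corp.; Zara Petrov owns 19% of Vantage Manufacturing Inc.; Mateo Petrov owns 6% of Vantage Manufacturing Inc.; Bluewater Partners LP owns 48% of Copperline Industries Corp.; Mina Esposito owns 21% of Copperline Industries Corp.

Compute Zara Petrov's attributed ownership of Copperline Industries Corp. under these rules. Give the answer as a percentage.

By sibling attribution (R2), Zara Petrov is treated as also owning Mateo Petrov's interest in Vantage Manufacturing Inc, giving 19% + 6% = 25%.
Chain via Vantage Manufacturing Inc. → Bluewater Partners LP (R1): 25% × 83% × 48% = 9.96% of Copperline Industries Corp.
Direct interest in Copperline Industries Corp: 24%.
Aggregating (R3): 9.96% + 24% = 33.96%.

33.96%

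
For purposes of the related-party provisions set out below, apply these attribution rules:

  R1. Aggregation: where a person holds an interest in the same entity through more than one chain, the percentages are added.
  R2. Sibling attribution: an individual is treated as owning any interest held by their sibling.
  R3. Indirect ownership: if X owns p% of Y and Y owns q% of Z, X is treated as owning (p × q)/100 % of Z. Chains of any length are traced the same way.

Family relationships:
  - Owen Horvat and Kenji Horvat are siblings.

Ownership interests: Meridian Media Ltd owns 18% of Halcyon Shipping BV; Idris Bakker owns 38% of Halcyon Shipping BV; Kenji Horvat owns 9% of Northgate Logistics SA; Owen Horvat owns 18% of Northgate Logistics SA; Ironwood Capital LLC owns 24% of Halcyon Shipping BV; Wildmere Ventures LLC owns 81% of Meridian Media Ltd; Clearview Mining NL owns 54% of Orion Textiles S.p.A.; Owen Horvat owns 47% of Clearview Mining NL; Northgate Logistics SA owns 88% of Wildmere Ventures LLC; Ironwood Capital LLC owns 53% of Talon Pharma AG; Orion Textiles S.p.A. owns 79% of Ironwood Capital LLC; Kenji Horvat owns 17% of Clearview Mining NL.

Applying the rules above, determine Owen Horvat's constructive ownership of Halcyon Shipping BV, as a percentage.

By sibling attribution (R2), Owen Horvat is treated as also owning Kenji Horvat's interest in Clearview Mining NL, giving 47% + 17% = 64%.
By sibling attribution (R2), Owen Horvat is treated as also owning Kenji Horvat's interest in Northgate Logistics SA, giving 18% + 9% = 27%.
Chain via Clearview Mining NL → Orion Textiles S.p.A. → Ironwood Capital LLC (R3): 64% × 54% × 79% × 24% = 6.552576% of Halcyon Shipping BV.
Chain via Northgate Logistics SA → Wildmere Ventures LLC → Meridian Media Ltd (R3): 27% × 88% × 81% × 18% = 3.464208% of Halcyon Shipping BV.
Aggregating (R1): 6.552576% + 3.464208% = 10.016784%.

10.016784%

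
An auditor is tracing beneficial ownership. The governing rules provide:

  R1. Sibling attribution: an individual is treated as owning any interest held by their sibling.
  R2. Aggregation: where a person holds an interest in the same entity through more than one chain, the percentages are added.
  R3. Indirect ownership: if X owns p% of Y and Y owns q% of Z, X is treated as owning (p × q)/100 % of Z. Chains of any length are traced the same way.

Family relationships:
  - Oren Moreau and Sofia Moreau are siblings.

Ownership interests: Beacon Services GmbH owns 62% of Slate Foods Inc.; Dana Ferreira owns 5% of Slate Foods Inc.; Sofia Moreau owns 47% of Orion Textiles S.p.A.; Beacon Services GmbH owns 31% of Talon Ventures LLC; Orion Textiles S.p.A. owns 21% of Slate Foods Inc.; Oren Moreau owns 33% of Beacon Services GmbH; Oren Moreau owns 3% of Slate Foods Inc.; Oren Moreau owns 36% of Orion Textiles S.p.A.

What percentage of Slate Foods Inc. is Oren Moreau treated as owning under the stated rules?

By sibling attribution (R1), Oren Moreau is treated as also owning Sofia Moreau's interest in Orion Textiles S.p.A, giving 36% + 47% = 83%.
Chain via Beacon Services GmbH (R3): 33% × 62% = 20.46% of Slate Foods Inc.
Chain via Orion Textiles S.p.A. (R3): 83% × 21% = 17.43% of Slate Foods Inc.
Direct interest in Slate Foods Inc: 3%.
Aggregating (R2): 20.46% + 17.43% + 3% = 40.89%.

40.89%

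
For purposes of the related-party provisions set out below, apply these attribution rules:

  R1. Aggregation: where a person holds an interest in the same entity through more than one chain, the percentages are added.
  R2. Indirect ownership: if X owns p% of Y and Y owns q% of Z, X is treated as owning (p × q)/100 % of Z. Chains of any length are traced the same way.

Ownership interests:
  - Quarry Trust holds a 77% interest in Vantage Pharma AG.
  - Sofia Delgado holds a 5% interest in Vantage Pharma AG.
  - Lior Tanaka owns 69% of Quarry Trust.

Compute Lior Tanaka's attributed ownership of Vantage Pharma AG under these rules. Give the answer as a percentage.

Chain via Quarry Trust (R2): 69% × 77% = 53.13% of Vantage Pharma AG.

53.13%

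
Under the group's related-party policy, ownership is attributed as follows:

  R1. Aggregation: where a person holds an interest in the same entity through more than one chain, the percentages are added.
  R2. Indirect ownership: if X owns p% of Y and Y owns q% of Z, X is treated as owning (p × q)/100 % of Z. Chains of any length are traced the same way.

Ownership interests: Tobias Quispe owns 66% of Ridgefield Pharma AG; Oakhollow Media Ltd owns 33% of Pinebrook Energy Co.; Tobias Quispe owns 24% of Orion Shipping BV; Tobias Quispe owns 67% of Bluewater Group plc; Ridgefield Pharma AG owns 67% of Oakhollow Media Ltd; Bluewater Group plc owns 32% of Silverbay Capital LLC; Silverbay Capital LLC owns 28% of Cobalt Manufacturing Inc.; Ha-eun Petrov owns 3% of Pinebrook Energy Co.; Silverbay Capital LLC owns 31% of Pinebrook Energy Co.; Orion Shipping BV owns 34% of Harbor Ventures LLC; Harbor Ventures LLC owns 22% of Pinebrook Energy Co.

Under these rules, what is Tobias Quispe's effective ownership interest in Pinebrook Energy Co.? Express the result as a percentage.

23.0342%

Chain via Ridgefield Pharma AG → Oakhollow Media Ltd (R2): 66% × 67% × 33% = 14.5926% of Pinebrook Energy Co.
Chain via Bluewater Group plc → Silverbay Capital LLC (R2): 67% × 32% × 31% = 6.6464% of Pinebrook Energy Co.
Chain via Orion Shipping BV → Harbor Ventures LLC (R2): 24% × 34% × 22% = 1.7952% of Pinebrook Energy Co.
Aggregating (R1): 14.5926% + 6.6464% + 1.7952% = 23.0342%.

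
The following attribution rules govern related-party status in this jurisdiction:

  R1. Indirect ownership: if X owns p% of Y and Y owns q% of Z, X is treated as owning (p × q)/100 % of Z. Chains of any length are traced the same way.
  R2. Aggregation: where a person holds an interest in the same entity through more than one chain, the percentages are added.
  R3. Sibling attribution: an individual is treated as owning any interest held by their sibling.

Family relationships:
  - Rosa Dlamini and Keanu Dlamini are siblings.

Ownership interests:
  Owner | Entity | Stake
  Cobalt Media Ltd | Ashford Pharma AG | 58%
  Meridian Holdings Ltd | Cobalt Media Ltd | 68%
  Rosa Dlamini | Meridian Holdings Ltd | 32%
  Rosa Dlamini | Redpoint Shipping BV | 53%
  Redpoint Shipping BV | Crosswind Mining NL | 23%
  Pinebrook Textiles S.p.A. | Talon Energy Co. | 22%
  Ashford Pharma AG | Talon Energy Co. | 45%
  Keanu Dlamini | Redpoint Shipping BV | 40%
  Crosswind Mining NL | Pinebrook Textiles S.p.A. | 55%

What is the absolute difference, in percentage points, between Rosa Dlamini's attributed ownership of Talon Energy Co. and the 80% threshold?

By sibling attribution (R3), Rosa Dlamini is treated as also owning Keanu Dlamini's interest in Redpoint Shipping BV, giving 53% + 40% = 93%.
Chain via Meridian Holdings Ltd → Cobalt Media Ltd → Ashford Pharma AG (R1): 32% × 68% × 58% × 45% = 5.67936% of Talon Energy Co.
Chain via Redpoint Shipping BV → Crosswind Mining NL → Pinebrook Textiles S.p.A. (R1): 93% × 23% × 55% × 22% = 2.58819% of Talon Energy Co.
Aggregating (R2): 5.67936% + 2.58819% = 8.26755%.
8.26755% falls short of the 80% threshold by 71.73245 percentage points.

71.73245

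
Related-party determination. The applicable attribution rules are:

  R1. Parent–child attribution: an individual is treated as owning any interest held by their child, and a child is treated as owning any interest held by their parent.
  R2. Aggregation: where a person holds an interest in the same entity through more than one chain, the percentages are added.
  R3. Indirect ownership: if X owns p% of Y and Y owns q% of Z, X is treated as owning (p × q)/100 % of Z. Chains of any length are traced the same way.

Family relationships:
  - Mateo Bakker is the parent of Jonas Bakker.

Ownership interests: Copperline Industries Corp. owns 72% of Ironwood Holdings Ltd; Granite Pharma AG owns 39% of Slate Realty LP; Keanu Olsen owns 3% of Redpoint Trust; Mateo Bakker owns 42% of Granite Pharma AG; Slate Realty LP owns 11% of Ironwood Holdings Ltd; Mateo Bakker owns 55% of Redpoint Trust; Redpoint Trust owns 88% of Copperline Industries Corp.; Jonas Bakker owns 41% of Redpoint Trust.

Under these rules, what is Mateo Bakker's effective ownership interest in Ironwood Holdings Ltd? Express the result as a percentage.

62.6274%

By parent–child attribution (R1), Mateo Bakker is treated as also owning Jonas Bakker's interest in Redpoint Trust, giving 55% + 41% = 96%.
Chain via Redpoint Trust → Copperline Industries Corp. (R3): 96% × 88% × 72% = 60.8256% of Ironwood Holdings Ltd.
Chain via Granite Pharma AG → Slate Realty LP (R3): 42% × 39% × 11% = 1.8018% of Ironwood Holdings Ltd.
Aggregating (R2): 60.8256% + 1.8018% = 62.6274%.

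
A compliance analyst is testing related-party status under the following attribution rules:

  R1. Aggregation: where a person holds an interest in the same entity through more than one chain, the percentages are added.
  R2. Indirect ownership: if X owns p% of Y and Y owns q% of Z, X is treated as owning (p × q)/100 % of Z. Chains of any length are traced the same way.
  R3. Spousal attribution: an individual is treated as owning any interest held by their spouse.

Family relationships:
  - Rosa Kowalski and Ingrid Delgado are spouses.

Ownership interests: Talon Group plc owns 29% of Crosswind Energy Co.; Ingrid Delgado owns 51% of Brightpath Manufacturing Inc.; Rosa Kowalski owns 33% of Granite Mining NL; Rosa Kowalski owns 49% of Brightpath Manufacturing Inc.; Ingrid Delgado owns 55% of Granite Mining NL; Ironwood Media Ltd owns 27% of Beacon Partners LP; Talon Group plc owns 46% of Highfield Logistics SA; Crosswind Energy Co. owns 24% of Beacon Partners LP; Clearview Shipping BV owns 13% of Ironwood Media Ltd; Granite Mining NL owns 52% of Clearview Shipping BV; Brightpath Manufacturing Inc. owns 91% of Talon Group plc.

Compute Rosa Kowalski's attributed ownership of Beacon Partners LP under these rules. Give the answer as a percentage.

By spousal attribution (R3), Rosa Kowalski is treated as also owning Ingrid Delgado's interest in Brightpath Manufacturing Inc, giving 49% + 51% = 100%.
By spousal attribution (R3), Rosa Kowalski is treated as also owning Ingrid Delgado's interest in Granite Mining NL, giving 33% + 55% = 88%.
Chain via Brightpath Manufacturing Inc. → Talon Group plc → Crosswind Energy Co. (R2): 100% × 91% × 29% × 24% = 6.3336% of Beacon Partners LP.
Chain via Granite Mining NL → Clearview Shipping BV → Ironwood Media Ltd (R2): 88% × 52% × 13% × 27% = 1.606176% of Beacon Partners LP.
Aggregating (R1): 6.3336% + 1.606176% = 7.939776%.

7.939776%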